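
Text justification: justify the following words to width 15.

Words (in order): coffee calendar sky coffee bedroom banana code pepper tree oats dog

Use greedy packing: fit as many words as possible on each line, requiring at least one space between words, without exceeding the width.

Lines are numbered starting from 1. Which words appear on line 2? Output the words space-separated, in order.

Answer: sky coffee

Derivation:
Line 1: ['coffee', 'calendar'] (min_width=15, slack=0)
Line 2: ['sky', 'coffee'] (min_width=10, slack=5)
Line 3: ['bedroom', 'banana'] (min_width=14, slack=1)
Line 4: ['code', 'pepper'] (min_width=11, slack=4)
Line 5: ['tree', 'oats', 'dog'] (min_width=13, slack=2)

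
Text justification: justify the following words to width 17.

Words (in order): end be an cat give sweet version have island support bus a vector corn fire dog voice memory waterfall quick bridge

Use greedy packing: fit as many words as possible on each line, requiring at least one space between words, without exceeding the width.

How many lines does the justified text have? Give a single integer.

Line 1: ['end', 'be', 'an', 'cat'] (min_width=13, slack=4)
Line 2: ['give', 'sweet'] (min_width=10, slack=7)
Line 3: ['version', 'have'] (min_width=12, slack=5)
Line 4: ['island', 'support'] (min_width=14, slack=3)
Line 5: ['bus', 'a', 'vector', 'corn'] (min_width=17, slack=0)
Line 6: ['fire', 'dog', 'voice'] (min_width=14, slack=3)
Line 7: ['memory', 'waterfall'] (min_width=16, slack=1)
Line 8: ['quick', 'bridge'] (min_width=12, slack=5)
Total lines: 8

Answer: 8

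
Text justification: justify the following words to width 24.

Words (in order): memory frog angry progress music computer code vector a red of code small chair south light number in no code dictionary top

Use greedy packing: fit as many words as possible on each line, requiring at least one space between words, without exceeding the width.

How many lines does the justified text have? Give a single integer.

Answer: 6

Derivation:
Line 1: ['memory', 'frog', 'angry'] (min_width=17, slack=7)
Line 2: ['progress', 'music', 'computer'] (min_width=23, slack=1)
Line 3: ['code', 'vector', 'a', 'red', 'of'] (min_width=20, slack=4)
Line 4: ['code', 'small', 'chair', 'south'] (min_width=22, slack=2)
Line 5: ['light', 'number', 'in', 'no', 'code'] (min_width=23, slack=1)
Line 6: ['dictionary', 'top'] (min_width=14, slack=10)
Total lines: 6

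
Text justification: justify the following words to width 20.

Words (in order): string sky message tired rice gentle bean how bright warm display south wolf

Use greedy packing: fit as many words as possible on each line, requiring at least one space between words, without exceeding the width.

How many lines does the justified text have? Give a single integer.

Line 1: ['string', 'sky', 'message'] (min_width=18, slack=2)
Line 2: ['tired', 'rice', 'gentle'] (min_width=17, slack=3)
Line 3: ['bean', 'how', 'bright', 'warm'] (min_width=20, slack=0)
Line 4: ['display', 'south', 'wolf'] (min_width=18, slack=2)
Total lines: 4

Answer: 4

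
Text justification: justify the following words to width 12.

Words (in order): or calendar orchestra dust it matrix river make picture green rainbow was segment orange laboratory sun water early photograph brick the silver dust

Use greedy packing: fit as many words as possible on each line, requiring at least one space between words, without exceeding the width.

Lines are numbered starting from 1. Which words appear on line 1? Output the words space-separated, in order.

Line 1: ['or', 'calendar'] (min_width=11, slack=1)
Line 2: ['orchestra'] (min_width=9, slack=3)
Line 3: ['dust', 'it'] (min_width=7, slack=5)
Line 4: ['matrix', 'river'] (min_width=12, slack=0)
Line 5: ['make', 'picture'] (min_width=12, slack=0)
Line 6: ['green'] (min_width=5, slack=7)
Line 7: ['rainbow', 'was'] (min_width=11, slack=1)
Line 8: ['segment'] (min_width=7, slack=5)
Line 9: ['orange'] (min_width=6, slack=6)
Line 10: ['laboratory'] (min_width=10, slack=2)
Line 11: ['sun', 'water'] (min_width=9, slack=3)
Line 12: ['early'] (min_width=5, slack=7)
Line 13: ['photograph'] (min_width=10, slack=2)
Line 14: ['brick', 'the'] (min_width=9, slack=3)
Line 15: ['silver', 'dust'] (min_width=11, slack=1)

Answer: or calendar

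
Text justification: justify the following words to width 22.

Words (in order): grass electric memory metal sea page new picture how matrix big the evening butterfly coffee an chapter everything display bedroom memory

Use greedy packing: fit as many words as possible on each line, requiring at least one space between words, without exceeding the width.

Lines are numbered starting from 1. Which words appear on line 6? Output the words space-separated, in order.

Answer: everything display

Derivation:
Line 1: ['grass', 'electric', 'memory'] (min_width=21, slack=1)
Line 2: ['metal', 'sea', 'page', 'new'] (min_width=18, slack=4)
Line 3: ['picture', 'how', 'matrix', 'big'] (min_width=22, slack=0)
Line 4: ['the', 'evening', 'butterfly'] (min_width=21, slack=1)
Line 5: ['coffee', 'an', 'chapter'] (min_width=17, slack=5)
Line 6: ['everything', 'display'] (min_width=18, slack=4)
Line 7: ['bedroom', 'memory'] (min_width=14, slack=8)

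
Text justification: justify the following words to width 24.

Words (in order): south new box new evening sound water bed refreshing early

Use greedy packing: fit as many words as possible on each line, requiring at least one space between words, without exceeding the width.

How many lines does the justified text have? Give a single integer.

Answer: 3

Derivation:
Line 1: ['south', 'new', 'box', 'new'] (min_width=17, slack=7)
Line 2: ['evening', 'sound', 'water', 'bed'] (min_width=23, slack=1)
Line 3: ['refreshing', 'early'] (min_width=16, slack=8)
Total lines: 3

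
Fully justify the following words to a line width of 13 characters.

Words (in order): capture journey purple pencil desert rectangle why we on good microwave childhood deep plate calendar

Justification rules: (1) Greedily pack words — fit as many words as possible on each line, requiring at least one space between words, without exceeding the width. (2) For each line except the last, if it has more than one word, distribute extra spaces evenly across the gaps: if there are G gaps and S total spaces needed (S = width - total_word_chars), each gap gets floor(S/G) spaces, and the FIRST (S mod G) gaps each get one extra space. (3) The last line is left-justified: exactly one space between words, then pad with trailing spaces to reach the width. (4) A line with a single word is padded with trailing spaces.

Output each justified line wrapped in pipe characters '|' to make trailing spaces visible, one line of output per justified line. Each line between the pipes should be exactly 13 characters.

Answer: |capture      |
|journey      |
|purple pencil|
|desert       |
|rectangle why|
|we   on  good|
|microwave    |
|childhood    |
|deep    plate|
|calendar     |

Derivation:
Line 1: ['capture'] (min_width=7, slack=6)
Line 2: ['journey'] (min_width=7, slack=6)
Line 3: ['purple', 'pencil'] (min_width=13, slack=0)
Line 4: ['desert'] (min_width=6, slack=7)
Line 5: ['rectangle', 'why'] (min_width=13, slack=0)
Line 6: ['we', 'on', 'good'] (min_width=10, slack=3)
Line 7: ['microwave'] (min_width=9, slack=4)
Line 8: ['childhood'] (min_width=9, slack=4)
Line 9: ['deep', 'plate'] (min_width=10, slack=3)
Line 10: ['calendar'] (min_width=8, slack=5)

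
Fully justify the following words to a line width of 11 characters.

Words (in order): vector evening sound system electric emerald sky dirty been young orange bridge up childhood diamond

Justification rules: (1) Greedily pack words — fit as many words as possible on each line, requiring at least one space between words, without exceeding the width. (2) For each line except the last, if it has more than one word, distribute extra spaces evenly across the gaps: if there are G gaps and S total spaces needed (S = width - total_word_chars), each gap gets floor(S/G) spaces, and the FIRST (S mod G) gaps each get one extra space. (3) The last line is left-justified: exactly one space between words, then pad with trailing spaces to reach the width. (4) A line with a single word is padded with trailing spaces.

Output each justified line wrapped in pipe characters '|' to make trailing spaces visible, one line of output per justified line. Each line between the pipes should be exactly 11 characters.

Answer: |vector     |
|evening    |
|sound      |
|system     |
|electric   |
|emerald sky|
|dirty  been|
|young      |
|orange     |
|bridge   up|
|childhood  |
|diamond    |

Derivation:
Line 1: ['vector'] (min_width=6, slack=5)
Line 2: ['evening'] (min_width=7, slack=4)
Line 3: ['sound'] (min_width=5, slack=6)
Line 4: ['system'] (min_width=6, slack=5)
Line 5: ['electric'] (min_width=8, slack=3)
Line 6: ['emerald', 'sky'] (min_width=11, slack=0)
Line 7: ['dirty', 'been'] (min_width=10, slack=1)
Line 8: ['young'] (min_width=5, slack=6)
Line 9: ['orange'] (min_width=6, slack=5)
Line 10: ['bridge', 'up'] (min_width=9, slack=2)
Line 11: ['childhood'] (min_width=9, slack=2)
Line 12: ['diamond'] (min_width=7, slack=4)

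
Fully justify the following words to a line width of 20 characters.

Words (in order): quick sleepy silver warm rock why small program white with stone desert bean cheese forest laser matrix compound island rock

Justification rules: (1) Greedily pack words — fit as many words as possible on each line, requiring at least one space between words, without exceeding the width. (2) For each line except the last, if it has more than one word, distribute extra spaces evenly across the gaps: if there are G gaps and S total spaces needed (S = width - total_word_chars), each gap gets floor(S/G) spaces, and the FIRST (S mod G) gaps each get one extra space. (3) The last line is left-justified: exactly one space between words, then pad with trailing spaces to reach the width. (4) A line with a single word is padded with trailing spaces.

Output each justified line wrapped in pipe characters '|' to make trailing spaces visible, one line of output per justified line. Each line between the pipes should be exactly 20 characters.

Line 1: ['quick', 'sleepy', 'silver'] (min_width=19, slack=1)
Line 2: ['warm', 'rock', 'why', 'small'] (min_width=19, slack=1)
Line 3: ['program', 'white', 'with'] (min_width=18, slack=2)
Line 4: ['stone', 'desert', 'bean'] (min_width=17, slack=3)
Line 5: ['cheese', 'forest', 'laser'] (min_width=19, slack=1)
Line 6: ['matrix', 'compound'] (min_width=15, slack=5)
Line 7: ['island', 'rock'] (min_width=11, slack=9)

Answer: |quick  sleepy silver|
|warm  rock why small|
|program  white  with|
|stone   desert  bean|
|cheese  forest laser|
|matrix      compound|
|island rock         |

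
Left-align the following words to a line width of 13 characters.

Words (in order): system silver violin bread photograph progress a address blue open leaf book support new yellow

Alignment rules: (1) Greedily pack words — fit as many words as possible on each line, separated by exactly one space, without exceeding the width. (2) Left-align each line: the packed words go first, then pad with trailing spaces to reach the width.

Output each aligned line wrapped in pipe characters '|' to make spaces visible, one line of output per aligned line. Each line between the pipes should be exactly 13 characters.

Line 1: ['system', 'silver'] (min_width=13, slack=0)
Line 2: ['violin', 'bread'] (min_width=12, slack=1)
Line 3: ['photograph'] (min_width=10, slack=3)
Line 4: ['progress', 'a'] (min_width=10, slack=3)
Line 5: ['address', 'blue'] (min_width=12, slack=1)
Line 6: ['open', 'leaf'] (min_width=9, slack=4)
Line 7: ['book', 'support'] (min_width=12, slack=1)
Line 8: ['new', 'yellow'] (min_width=10, slack=3)

Answer: |system silver|
|violin bread |
|photograph   |
|progress a   |
|address blue |
|open leaf    |
|book support |
|new yellow   |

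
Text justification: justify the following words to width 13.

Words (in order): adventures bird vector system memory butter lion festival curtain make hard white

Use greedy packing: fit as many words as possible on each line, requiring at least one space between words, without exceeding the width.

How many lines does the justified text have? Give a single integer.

Line 1: ['adventures'] (min_width=10, slack=3)
Line 2: ['bird', 'vector'] (min_width=11, slack=2)
Line 3: ['system', 'memory'] (min_width=13, slack=0)
Line 4: ['butter', 'lion'] (min_width=11, slack=2)
Line 5: ['festival'] (min_width=8, slack=5)
Line 6: ['curtain', 'make'] (min_width=12, slack=1)
Line 7: ['hard', 'white'] (min_width=10, slack=3)
Total lines: 7

Answer: 7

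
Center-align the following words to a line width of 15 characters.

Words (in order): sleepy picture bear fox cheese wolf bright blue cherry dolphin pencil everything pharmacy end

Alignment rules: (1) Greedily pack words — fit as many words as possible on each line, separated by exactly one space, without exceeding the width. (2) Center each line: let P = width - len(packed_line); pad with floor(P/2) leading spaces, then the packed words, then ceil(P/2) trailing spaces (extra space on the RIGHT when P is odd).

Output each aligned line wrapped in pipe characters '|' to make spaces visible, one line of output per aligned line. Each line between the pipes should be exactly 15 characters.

Line 1: ['sleepy', 'picture'] (min_width=14, slack=1)
Line 2: ['bear', 'fox', 'cheese'] (min_width=15, slack=0)
Line 3: ['wolf', 'bright'] (min_width=11, slack=4)
Line 4: ['blue', 'cherry'] (min_width=11, slack=4)
Line 5: ['dolphin', 'pencil'] (min_width=14, slack=1)
Line 6: ['everything'] (min_width=10, slack=5)
Line 7: ['pharmacy', 'end'] (min_width=12, slack=3)

Answer: |sleepy picture |
|bear fox cheese|
|  wolf bright  |
|  blue cherry  |
|dolphin pencil |
|  everything   |
| pharmacy end  |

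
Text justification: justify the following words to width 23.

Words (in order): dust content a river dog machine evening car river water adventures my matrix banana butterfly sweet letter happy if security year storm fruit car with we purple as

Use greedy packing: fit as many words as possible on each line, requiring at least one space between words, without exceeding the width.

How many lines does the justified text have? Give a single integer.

Line 1: ['dust', 'content', 'a', 'river'] (min_width=20, slack=3)
Line 2: ['dog', 'machine', 'evening', 'car'] (min_width=23, slack=0)
Line 3: ['river', 'water', 'adventures'] (min_width=22, slack=1)
Line 4: ['my', 'matrix', 'banana'] (min_width=16, slack=7)
Line 5: ['butterfly', 'sweet', 'letter'] (min_width=22, slack=1)
Line 6: ['happy', 'if', 'security', 'year'] (min_width=22, slack=1)
Line 7: ['storm', 'fruit', 'car', 'with', 'we'] (min_width=23, slack=0)
Line 8: ['purple', 'as'] (min_width=9, slack=14)
Total lines: 8

Answer: 8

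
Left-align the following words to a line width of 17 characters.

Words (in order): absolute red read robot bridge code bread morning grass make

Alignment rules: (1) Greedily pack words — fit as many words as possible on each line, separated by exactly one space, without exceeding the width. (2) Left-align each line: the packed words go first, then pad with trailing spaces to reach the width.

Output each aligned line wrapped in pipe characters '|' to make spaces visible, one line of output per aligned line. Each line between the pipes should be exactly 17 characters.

Answer: |absolute red read|
|robot bridge code|
|bread morning    |
|grass make       |

Derivation:
Line 1: ['absolute', 'red', 'read'] (min_width=17, slack=0)
Line 2: ['robot', 'bridge', 'code'] (min_width=17, slack=0)
Line 3: ['bread', 'morning'] (min_width=13, slack=4)
Line 4: ['grass', 'make'] (min_width=10, slack=7)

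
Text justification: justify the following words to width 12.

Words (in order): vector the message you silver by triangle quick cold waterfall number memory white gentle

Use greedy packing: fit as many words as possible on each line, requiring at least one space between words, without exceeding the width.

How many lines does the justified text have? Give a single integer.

Line 1: ['vector', 'the'] (min_width=10, slack=2)
Line 2: ['message', 'you'] (min_width=11, slack=1)
Line 3: ['silver', 'by'] (min_width=9, slack=3)
Line 4: ['triangle'] (min_width=8, slack=4)
Line 5: ['quick', 'cold'] (min_width=10, slack=2)
Line 6: ['waterfall'] (min_width=9, slack=3)
Line 7: ['number'] (min_width=6, slack=6)
Line 8: ['memory', 'white'] (min_width=12, slack=0)
Line 9: ['gentle'] (min_width=6, slack=6)
Total lines: 9

Answer: 9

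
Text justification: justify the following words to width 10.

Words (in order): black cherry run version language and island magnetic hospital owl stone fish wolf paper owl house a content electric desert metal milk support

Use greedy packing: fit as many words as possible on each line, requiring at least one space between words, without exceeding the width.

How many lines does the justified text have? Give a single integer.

Line 1: ['black'] (min_width=5, slack=5)
Line 2: ['cherry', 'run'] (min_width=10, slack=0)
Line 3: ['version'] (min_width=7, slack=3)
Line 4: ['language'] (min_width=8, slack=2)
Line 5: ['and', 'island'] (min_width=10, slack=0)
Line 6: ['magnetic'] (min_width=8, slack=2)
Line 7: ['hospital'] (min_width=8, slack=2)
Line 8: ['owl', 'stone'] (min_width=9, slack=1)
Line 9: ['fish', 'wolf'] (min_width=9, slack=1)
Line 10: ['paper', 'owl'] (min_width=9, slack=1)
Line 11: ['house', 'a'] (min_width=7, slack=3)
Line 12: ['content'] (min_width=7, slack=3)
Line 13: ['electric'] (min_width=8, slack=2)
Line 14: ['desert'] (min_width=6, slack=4)
Line 15: ['metal', 'milk'] (min_width=10, slack=0)
Line 16: ['support'] (min_width=7, slack=3)
Total lines: 16

Answer: 16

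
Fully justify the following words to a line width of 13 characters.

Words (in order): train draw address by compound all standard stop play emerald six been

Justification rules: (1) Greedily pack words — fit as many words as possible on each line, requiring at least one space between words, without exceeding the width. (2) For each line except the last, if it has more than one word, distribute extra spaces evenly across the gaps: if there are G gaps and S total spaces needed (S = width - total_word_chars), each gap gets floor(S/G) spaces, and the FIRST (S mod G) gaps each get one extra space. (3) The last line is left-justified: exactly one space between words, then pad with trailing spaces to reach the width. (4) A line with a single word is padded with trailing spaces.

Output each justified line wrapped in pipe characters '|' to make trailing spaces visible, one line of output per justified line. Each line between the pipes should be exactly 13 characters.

Answer: |train    draw|
|address    by|
|compound  all|
|standard stop|
|play  emerald|
|six been     |

Derivation:
Line 1: ['train', 'draw'] (min_width=10, slack=3)
Line 2: ['address', 'by'] (min_width=10, slack=3)
Line 3: ['compound', 'all'] (min_width=12, slack=1)
Line 4: ['standard', 'stop'] (min_width=13, slack=0)
Line 5: ['play', 'emerald'] (min_width=12, slack=1)
Line 6: ['six', 'been'] (min_width=8, slack=5)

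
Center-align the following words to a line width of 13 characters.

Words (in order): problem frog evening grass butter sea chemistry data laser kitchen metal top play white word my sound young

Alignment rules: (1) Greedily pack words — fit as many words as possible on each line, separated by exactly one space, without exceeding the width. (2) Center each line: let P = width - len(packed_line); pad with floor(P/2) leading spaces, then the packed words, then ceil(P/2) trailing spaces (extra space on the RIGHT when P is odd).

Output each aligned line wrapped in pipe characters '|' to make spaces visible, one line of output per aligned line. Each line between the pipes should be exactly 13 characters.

Line 1: ['problem', 'frog'] (min_width=12, slack=1)
Line 2: ['evening', 'grass'] (min_width=13, slack=0)
Line 3: ['butter', 'sea'] (min_width=10, slack=3)
Line 4: ['chemistry'] (min_width=9, slack=4)
Line 5: ['data', 'laser'] (min_width=10, slack=3)
Line 6: ['kitchen', 'metal'] (min_width=13, slack=0)
Line 7: ['top', 'play'] (min_width=8, slack=5)
Line 8: ['white', 'word', 'my'] (min_width=13, slack=0)
Line 9: ['sound', 'young'] (min_width=11, slack=2)

Answer: |problem frog |
|evening grass|
| butter sea  |
|  chemistry  |
| data laser  |
|kitchen metal|
|  top play   |
|white word my|
| sound young |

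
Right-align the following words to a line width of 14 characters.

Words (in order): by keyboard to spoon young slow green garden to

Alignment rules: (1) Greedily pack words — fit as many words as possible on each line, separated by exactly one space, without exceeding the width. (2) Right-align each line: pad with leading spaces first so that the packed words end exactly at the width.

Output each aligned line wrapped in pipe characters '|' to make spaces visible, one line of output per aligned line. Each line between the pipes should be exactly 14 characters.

Answer: |by keyboard to|
|   spoon young|
|    slow green|
|     garden to|

Derivation:
Line 1: ['by', 'keyboard', 'to'] (min_width=14, slack=0)
Line 2: ['spoon', 'young'] (min_width=11, slack=3)
Line 3: ['slow', 'green'] (min_width=10, slack=4)
Line 4: ['garden', 'to'] (min_width=9, slack=5)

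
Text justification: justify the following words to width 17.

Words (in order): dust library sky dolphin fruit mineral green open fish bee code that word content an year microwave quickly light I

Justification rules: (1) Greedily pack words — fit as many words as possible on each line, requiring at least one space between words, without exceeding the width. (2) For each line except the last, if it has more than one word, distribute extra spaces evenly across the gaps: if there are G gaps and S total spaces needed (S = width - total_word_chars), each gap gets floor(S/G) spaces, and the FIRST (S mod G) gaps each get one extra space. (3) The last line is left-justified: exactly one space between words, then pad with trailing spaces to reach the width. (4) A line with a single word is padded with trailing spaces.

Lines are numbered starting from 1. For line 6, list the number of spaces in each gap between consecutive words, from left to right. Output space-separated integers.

Answer: 2 2

Derivation:
Line 1: ['dust', 'library', 'sky'] (min_width=16, slack=1)
Line 2: ['dolphin', 'fruit'] (min_width=13, slack=4)
Line 3: ['mineral', 'green'] (min_width=13, slack=4)
Line 4: ['open', 'fish', 'bee'] (min_width=13, slack=4)
Line 5: ['code', 'that', 'word'] (min_width=14, slack=3)
Line 6: ['content', 'an', 'year'] (min_width=15, slack=2)
Line 7: ['microwave', 'quickly'] (min_width=17, slack=0)
Line 8: ['light', 'I'] (min_width=7, slack=10)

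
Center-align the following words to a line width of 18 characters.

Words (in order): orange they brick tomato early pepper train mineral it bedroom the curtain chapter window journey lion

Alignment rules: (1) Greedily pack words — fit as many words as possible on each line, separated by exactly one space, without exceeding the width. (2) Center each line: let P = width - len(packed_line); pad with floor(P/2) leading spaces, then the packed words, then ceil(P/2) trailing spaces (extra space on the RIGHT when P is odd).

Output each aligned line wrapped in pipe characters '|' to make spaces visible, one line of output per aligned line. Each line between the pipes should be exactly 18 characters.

Answer: |orange they brick |
|   tomato early   |
|   pepper train   |
|mineral it bedroom|
|   the curtain    |
|  chapter window  |
|   journey lion   |

Derivation:
Line 1: ['orange', 'they', 'brick'] (min_width=17, slack=1)
Line 2: ['tomato', 'early'] (min_width=12, slack=6)
Line 3: ['pepper', 'train'] (min_width=12, slack=6)
Line 4: ['mineral', 'it', 'bedroom'] (min_width=18, slack=0)
Line 5: ['the', 'curtain'] (min_width=11, slack=7)
Line 6: ['chapter', 'window'] (min_width=14, slack=4)
Line 7: ['journey', 'lion'] (min_width=12, slack=6)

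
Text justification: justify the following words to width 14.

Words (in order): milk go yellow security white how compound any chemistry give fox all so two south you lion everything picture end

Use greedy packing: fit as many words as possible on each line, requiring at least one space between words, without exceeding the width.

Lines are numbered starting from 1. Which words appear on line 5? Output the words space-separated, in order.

Answer: give fox all

Derivation:
Line 1: ['milk', 'go', 'yellow'] (min_width=14, slack=0)
Line 2: ['security', 'white'] (min_width=14, slack=0)
Line 3: ['how', 'compound'] (min_width=12, slack=2)
Line 4: ['any', 'chemistry'] (min_width=13, slack=1)
Line 5: ['give', 'fox', 'all'] (min_width=12, slack=2)
Line 6: ['so', 'two', 'south'] (min_width=12, slack=2)
Line 7: ['you', 'lion'] (min_width=8, slack=6)
Line 8: ['everything'] (min_width=10, slack=4)
Line 9: ['picture', 'end'] (min_width=11, slack=3)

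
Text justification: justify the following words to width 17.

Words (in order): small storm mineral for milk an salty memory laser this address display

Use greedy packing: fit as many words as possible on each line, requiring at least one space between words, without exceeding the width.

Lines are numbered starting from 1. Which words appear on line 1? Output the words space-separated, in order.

Line 1: ['small', 'storm'] (min_width=11, slack=6)
Line 2: ['mineral', 'for', 'milk'] (min_width=16, slack=1)
Line 3: ['an', 'salty', 'memory'] (min_width=15, slack=2)
Line 4: ['laser', 'this'] (min_width=10, slack=7)
Line 5: ['address', 'display'] (min_width=15, slack=2)

Answer: small storm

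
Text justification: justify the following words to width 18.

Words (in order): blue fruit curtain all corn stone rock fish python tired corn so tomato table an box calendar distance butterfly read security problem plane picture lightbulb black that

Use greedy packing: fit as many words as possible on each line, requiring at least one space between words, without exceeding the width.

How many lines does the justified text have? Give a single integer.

Line 1: ['blue', 'fruit', 'curtain'] (min_width=18, slack=0)
Line 2: ['all', 'corn', 'stone'] (min_width=14, slack=4)
Line 3: ['rock', 'fish', 'python'] (min_width=16, slack=2)
Line 4: ['tired', 'corn', 'so'] (min_width=13, slack=5)
Line 5: ['tomato', 'table', 'an'] (min_width=15, slack=3)
Line 6: ['box', 'calendar'] (min_width=12, slack=6)
Line 7: ['distance', 'butterfly'] (min_width=18, slack=0)
Line 8: ['read', 'security'] (min_width=13, slack=5)
Line 9: ['problem', 'plane'] (min_width=13, slack=5)
Line 10: ['picture', 'lightbulb'] (min_width=17, slack=1)
Line 11: ['black', 'that'] (min_width=10, slack=8)
Total lines: 11

Answer: 11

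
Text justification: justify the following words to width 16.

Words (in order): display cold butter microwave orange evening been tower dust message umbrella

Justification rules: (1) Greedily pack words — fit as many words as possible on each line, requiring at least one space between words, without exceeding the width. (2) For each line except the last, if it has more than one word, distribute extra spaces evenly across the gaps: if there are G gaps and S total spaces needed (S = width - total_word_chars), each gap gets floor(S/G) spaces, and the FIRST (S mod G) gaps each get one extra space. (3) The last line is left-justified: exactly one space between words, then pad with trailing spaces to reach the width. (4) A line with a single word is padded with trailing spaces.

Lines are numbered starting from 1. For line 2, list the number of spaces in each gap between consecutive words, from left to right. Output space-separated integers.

Line 1: ['display', 'cold'] (min_width=12, slack=4)
Line 2: ['butter', 'microwave'] (min_width=16, slack=0)
Line 3: ['orange', 'evening'] (min_width=14, slack=2)
Line 4: ['been', 'tower', 'dust'] (min_width=15, slack=1)
Line 5: ['message', 'umbrella'] (min_width=16, slack=0)

Answer: 1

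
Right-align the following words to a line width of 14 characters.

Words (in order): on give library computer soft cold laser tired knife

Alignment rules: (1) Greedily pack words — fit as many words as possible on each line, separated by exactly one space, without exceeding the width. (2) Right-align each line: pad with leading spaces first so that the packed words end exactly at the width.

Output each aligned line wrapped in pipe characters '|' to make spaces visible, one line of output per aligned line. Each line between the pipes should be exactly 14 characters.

Line 1: ['on', 'give'] (min_width=7, slack=7)
Line 2: ['library'] (min_width=7, slack=7)
Line 3: ['computer', 'soft'] (min_width=13, slack=1)
Line 4: ['cold', 'laser'] (min_width=10, slack=4)
Line 5: ['tired', 'knife'] (min_width=11, slack=3)

Answer: |       on give|
|       library|
| computer soft|
|    cold laser|
|   tired knife|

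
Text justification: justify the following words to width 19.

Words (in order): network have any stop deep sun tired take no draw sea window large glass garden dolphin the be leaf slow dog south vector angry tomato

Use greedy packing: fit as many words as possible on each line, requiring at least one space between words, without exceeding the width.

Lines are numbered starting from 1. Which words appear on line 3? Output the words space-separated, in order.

Line 1: ['network', 'have', 'any'] (min_width=16, slack=3)
Line 2: ['stop', 'deep', 'sun', 'tired'] (min_width=19, slack=0)
Line 3: ['take', 'no', 'draw', 'sea'] (min_width=16, slack=3)
Line 4: ['window', 'large', 'glass'] (min_width=18, slack=1)
Line 5: ['garden', 'dolphin', 'the'] (min_width=18, slack=1)
Line 6: ['be', 'leaf', 'slow', 'dog'] (min_width=16, slack=3)
Line 7: ['south', 'vector', 'angry'] (min_width=18, slack=1)
Line 8: ['tomato'] (min_width=6, slack=13)

Answer: take no draw sea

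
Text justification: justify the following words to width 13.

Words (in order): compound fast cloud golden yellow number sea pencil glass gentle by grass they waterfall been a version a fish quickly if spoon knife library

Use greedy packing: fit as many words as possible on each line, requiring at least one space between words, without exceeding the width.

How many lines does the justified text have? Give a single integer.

Answer: 12

Derivation:
Line 1: ['compound', 'fast'] (min_width=13, slack=0)
Line 2: ['cloud', 'golden'] (min_width=12, slack=1)
Line 3: ['yellow', 'number'] (min_width=13, slack=0)
Line 4: ['sea', 'pencil'] (min_width=10, slack=3)
Line 5: ['glass', 'gentle'] (min_width=12, slack=1)
Line 6: ['by', 'grass', 'they'] (min_width=13, slack=0)
Line 7: ['waterfall'] (min_width=9, slack=4)
Line 8: ['been', 'a'] (min_width=6, slack=7)
Line 9: ['version', 'a'] (min_width=9, slack=4)
Line 10: ['fish', 'quickly'] (min_width=12, slack=1)
Line 11: ['if', 'spoon'] (min_width=8, slack=5)
Line 12: ['knife', 'library'] (min_width=13, slack=0)
Total lines: 12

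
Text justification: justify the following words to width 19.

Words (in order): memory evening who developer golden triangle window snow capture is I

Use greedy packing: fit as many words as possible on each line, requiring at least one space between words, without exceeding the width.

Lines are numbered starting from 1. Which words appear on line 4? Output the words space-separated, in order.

Line 1: ['memory', 'evening', 'who'] (min_width=18, slack=1)
Line 2: ['developer', 'golden'] (min_width=16, slack=3)
Line 3: ['triangle', 'window'] (min_width=15, slack=4)
Line 4: ['snow', 'capture', 'is', 'I'] (min_width=17, slack=2)

Answer: snow capture is I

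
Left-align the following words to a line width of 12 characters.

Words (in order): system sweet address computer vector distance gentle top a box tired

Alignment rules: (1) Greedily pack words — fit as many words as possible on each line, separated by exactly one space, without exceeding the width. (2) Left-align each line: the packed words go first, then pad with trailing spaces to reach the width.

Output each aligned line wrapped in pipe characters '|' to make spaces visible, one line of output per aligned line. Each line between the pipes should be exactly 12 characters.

Line 1: ['system', 'sweet'] (min_width=12, slack=0)
Line 2: ['address'] (min_width=7, slack=5)
Line 3: ['computer'] (min_width=8, slack=4)
Line 4: ['vector'] (min_width=6, slack=6)
Line 5: ['distance'] (min_width=8, slack=4)
Line 6: ['gentle', 'top', 'a'] (min_width=12, slack=0)
Line 7: ['box', 'tired'] (min_width=9, slack=3)

Answer: |system sweet|
|address     |
|computer    |
|vector      |
|distance    |
|gentle top a|
|box tired   |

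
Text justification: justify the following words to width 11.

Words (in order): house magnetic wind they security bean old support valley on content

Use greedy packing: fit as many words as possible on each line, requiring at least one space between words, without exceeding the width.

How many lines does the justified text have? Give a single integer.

Answer: 8

Derivation:
Line 1: ['house'] (min_width=5, slack=6)
Line 2: ['magnetic'] (min_width=8, slack=3)
Line 3: ['wind', 'they'] (min_width=9, slack=2)
Line 4: ['security'] (min_width=8, slack=3)
Line 5: ['bean', 'old'] (min_width=8, slack=3)
Line 6: ['support'] (min_width=7, slack=4)
Line 7: ['valley', 'on'] (min_width=9, slack=2)
Line 8: ['content'] (min_width=7, slack=4)
Total lines: 8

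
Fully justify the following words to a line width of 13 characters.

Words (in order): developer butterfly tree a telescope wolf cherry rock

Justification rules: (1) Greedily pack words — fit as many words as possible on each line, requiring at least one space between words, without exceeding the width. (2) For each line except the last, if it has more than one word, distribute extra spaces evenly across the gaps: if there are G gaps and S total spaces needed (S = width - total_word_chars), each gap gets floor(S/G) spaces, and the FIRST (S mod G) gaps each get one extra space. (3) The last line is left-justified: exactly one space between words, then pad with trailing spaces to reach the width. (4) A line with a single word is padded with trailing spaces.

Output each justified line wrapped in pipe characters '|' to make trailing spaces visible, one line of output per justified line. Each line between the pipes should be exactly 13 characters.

Answer: |developer    |
|butterfly    |
|tree        a|
|telescope    |
|wolf   cherry|
|rock         |

Derivation:
Line 1: ['developer'] (min_width=9, slack=4)
Line 2: ['butterfly'] (min_width=9, slack=4)
Line 3: ['tree', 'a'] (min_width=6, slack=7)
Line 4: ['telescope'] (min_width=9, slack=4)
Line 5: ['wolf', 'cherry'] (min_width=11, slack=2)
Line 6: ['rock'] (min_width=4, slack=9)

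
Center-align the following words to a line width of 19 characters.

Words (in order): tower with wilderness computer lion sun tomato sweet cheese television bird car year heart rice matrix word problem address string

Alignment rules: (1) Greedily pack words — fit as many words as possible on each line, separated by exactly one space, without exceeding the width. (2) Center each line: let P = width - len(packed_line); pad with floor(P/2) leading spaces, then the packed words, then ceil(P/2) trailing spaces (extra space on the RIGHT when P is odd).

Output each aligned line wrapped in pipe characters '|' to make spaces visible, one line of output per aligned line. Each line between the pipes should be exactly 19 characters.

Line 1: ['tower', 'with'] (min_width=10, slack=9)
Line 2: ['wilderness', 'computer'] (min_width=19, slack=0)
Line 3: ['lion', 'sun', 'tomato'] (min_width=15, slack=4)
Line 4: ['sweet', 'cheese'] (min_width=12, slack=7)
Line 5: ['television', 'bird', 'car'] (min_width=19, slack=0)
Line 6: ['year', 'heart', 'rice'] (min_width=15, slack=4)
Line 7: ['matrix', 'word', 'problem'] (min_width=19, slack=0)
Line 8: ['address', 'string'] (min_width=14, slack=5)

Answer: |    tower with     |
|wilderness computer|
|  lion sun tomato  |
|   sweet cheese    |
|television bird car|
|  year heart rice  |
|matrix word problem|
|  address string   |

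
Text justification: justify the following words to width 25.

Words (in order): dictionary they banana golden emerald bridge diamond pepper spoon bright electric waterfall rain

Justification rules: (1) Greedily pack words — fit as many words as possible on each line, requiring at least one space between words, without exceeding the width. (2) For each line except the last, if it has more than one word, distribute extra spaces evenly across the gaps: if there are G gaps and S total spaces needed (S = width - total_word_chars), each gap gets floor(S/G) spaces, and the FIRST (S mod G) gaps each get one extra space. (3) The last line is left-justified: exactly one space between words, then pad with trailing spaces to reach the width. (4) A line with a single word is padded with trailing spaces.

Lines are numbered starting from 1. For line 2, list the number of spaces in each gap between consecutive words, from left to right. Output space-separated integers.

Answer: 3 3

Derivation:
Line 1: ['dictionary', 'they', 'banana'] (min_width=22, slack=3)
Line 2: ['golden', 'emerald', 'bridge'] (min_width=21, slack=4)
Line 3: ['diamond', 'pepper', 'spoon'] (min_width=20, slack=5)
Line 4: ['bright', 'electric', 'waterfall'] (min_width=25, slack=0)
Line 5: ['rain'] (min_width=4, slack=21)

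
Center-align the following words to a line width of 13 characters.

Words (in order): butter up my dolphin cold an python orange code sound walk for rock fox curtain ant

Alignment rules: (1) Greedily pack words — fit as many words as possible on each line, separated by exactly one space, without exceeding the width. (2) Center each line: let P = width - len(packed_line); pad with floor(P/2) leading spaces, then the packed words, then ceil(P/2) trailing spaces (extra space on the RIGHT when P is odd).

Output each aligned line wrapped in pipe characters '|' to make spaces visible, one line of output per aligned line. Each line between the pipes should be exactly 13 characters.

Line 1: ['butter', 'up', 'my'] (min_width=12, slack=1)
Line 2: ['dolphin', 'cold'] (min_width=12, slack=1)
Line 3: ['an', 'python'] (min_width=9, slack=4)
Line 4: ['orange', 'code'] (min_width=11, slack=2)
Line 5: ['sound', 'walk'] (min_width=10, slack=3)
Line 6: ['for', 'rock', 'fox'] (min_width=12, slack=1)
Line 7: ['curtain', 'ant'] (min_width=11, slack=2)

Answer: |butter up my |
|dolphin cold |
|  an python  |
| orange code |
| sound walk  |
|for rock fox |
| curtain ant |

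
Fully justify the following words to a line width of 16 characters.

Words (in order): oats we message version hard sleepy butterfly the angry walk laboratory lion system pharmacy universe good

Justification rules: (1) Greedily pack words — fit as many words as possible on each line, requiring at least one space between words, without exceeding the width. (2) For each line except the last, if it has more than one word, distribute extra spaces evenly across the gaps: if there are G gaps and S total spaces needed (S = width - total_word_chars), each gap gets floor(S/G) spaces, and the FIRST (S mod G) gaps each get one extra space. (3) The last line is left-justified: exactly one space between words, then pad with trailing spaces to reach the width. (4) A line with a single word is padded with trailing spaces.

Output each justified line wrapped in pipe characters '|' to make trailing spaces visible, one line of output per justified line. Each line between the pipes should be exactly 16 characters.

Line 1: ['oats', 'we', 'message'] (min_width=15, slack=1)
Line 2: ['version', 'hard'] (min_width=12, slack=4)
Line 3: ['sleepy', 'butterfly'] (min_width=16, slack=0)
Line 4: ['the', 'angry', 'walk'] (min_width=14, slack=2)
Line 5: ['laboratory', 'lion'] (min_width=15, slack=1)
Line 6: ['system', 'pharmacy'] (min_width=15, slack=1)
Line 7: ['universe', 'good'] (min_width=13, slack=3)

Answer: |oats  we message|
|version     hard|
|sleepy butterfly|
|the  angry  walk|
|laboratory  lion|
|system  pharmacy|
|universe good   |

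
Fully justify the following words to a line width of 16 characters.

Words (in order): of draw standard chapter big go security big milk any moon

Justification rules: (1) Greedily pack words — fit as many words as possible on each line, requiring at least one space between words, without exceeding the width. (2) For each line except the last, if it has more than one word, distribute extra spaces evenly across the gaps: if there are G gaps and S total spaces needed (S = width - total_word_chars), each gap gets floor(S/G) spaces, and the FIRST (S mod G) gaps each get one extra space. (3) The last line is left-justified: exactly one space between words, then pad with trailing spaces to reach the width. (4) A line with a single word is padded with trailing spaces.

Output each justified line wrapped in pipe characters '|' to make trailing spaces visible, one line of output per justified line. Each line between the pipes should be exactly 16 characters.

Line 1: ['of', 'draw', 'standard'] (min_width=16, slack=0)
Line 2: ['chapter', 'big', 'go'] (min_width=14, slack=2)
Line 3: ['security', 'big'] (min_width=12, slack=4)
Line 4: ['milk', 'any', 'moon'] (min_width=13, slack=3)

Answer: |of draw standard|
|chapter  big  go|
|security     big|
|milk any moon   |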